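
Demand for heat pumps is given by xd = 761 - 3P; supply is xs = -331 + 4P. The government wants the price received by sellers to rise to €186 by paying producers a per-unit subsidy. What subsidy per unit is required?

Required subsidy s = €70 per unit

At a seller price of 186, quantity supplied is -331 + 4·186 = 413.
Buyers absorb 413 only when they pay Pb with 761 − 3·Pb = 413, i.e. Pb = 116.
s = Ps − Pb = 186 − 116 = 70.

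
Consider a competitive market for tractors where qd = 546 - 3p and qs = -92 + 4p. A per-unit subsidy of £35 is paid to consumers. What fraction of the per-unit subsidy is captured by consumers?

Consumer share = 4/7

Pre-subsidy: 546 - 3p = -92 + 4p gives p* = 638/7, q* = 1908/7.
With the rebate, buyers effectively pay pb = ps − 35, where ps is the price sellers receive.
Demand in terms of ps becomes qd = 546 − 3(ps − 35) = 651 - 3ps. Setting this equal to supply: 651 - 3ps = -92 + 4ps, so ps = 743/7.
Buyers pay pb = 743/7 − 35 = 498/7; q' = -92 + 4·(743/7) = 2328/7.
Buyers' price falls by p* − pb = 638/7 − 498/7 = 20; sellers' price rises by ps − p* = 743/7 − 638/7 = 15.
So consumers capture 20/35 = 4/7 of each unit of subsidy.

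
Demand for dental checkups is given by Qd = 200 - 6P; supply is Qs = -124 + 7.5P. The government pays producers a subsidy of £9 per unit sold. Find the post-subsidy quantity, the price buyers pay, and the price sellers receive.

Q' = 86; buyers pay £19; sellers receive £28

Pre-subsidy: 200 - 6P = -124 + 7.5P gives P* = 24, Q* = 56.
With the subsidy, sellers receive Ps = Pb + 9 for each unit, where Pb is the price buyers pay.
Supply in terms of Pb becomes Qs = -124 + 7.5(Pb + 9) = -56.5 + 7.5Pb. Setting this equal to demand: 200 - 6Pb = -56.5 + 7.5Pb, so Pb = 19.
Sellers receive Ps = 19 + 9 = 28; Q' = 200 − 6·19 = 86.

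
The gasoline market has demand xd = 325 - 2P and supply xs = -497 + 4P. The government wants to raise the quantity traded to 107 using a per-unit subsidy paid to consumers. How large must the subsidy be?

At x = 107, invert demand for the buyer price: Pb = (325 − 107)/2 = 109; invert supply for the seller price: Ps = (107 − (-497))/4 = 151.
The subsidy must fill the gap: s = Ps − Pb = 151 − 109 = 42.

Required subsidy s = 42 per unit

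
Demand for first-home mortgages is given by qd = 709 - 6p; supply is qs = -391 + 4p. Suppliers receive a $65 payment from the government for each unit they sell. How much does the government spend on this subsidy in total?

Government cost = $13325

Pre-subsidy: 709 - 6p = -391 + 4p gives p* = 110, q* = 49.
With the subsidy, sellers receive ps = pb + 65 for each unit, where pb is the price buyers pay.
Supply in terms of pb becomes qs = -391 + 4(pb + 65) = -131 + 4pb. Setting this equal to demand: 709 - 6pb = -131 + 4pb, so pb = 84.
Sellers receive ps = 84 + 65 = 149; q' = 709 − 6·84 = 205.
Government outlay = subsidy × quantity = 65 × 205 = 13325.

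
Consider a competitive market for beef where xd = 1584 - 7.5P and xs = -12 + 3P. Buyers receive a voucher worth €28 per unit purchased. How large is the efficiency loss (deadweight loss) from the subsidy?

Pre-subsidy: 1584 - 7.5P = -12 + 3P gives P* = 152, x* = 444.
With the rebate, buyers effectively pay Pb = Ps − 28, where Ps is the price sellers receive.
Demand in terms of Ps becomes xd = 1584 − 7.5(Ps − 28) = 1794 - 7.5Ps. Setting this equal to supply: 1794 - 7.5Ps = -12 + 3Ps, so Ps = 172.
Buyers pay Pb = 172 − 28 = 144; x' = -12 + 3·172 = 504.
The subsidy expands output by 504 − 444 = 60 past the efficient level; on those units the gap between marginal cost and willingness to pay runs from 0 up to 28.
DWL = ½ × 28 × 60 = 840.

Deadweight loss = €840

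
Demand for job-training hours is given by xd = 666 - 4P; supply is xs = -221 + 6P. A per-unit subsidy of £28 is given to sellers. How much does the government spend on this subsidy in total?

Pre-subsidy: 666 - 4P = -221 + 6P gives P* = 88.7, x* = 311.2.
With the subsidy, sellers receive Ps = Pb + 28 for each unit, where Pb is the price buyers pay.
Supply in terms of Pb becomes xs = -221 + 6(Pb + 28) = -53 + 6Pb. Setting this equal to demand: 666 - 4Pb = -53 + 6Pb, so Pb = 71.9.
Sellers receive Ps = 71.9 + 28 = 99.9; x' = 666 − 4·71.9 = 378.4.
Government outlay = subsidy × quantity = 28 × 378.4 = 10595.2.

Government cost = £10595.2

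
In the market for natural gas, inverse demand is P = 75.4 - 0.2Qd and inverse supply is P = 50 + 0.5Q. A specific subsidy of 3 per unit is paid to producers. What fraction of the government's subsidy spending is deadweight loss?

DWL / government spending = 15/284

Pre-subsidy: 75.4 - 0.2Q = 50 + 0.5Q gives Q* = 254/7 and P* = 477/7.
With the subsidy, sellers receive Ps = Pb + 3 for each unit, where Pb is the price buyers pay.
On the curves, Pb = 75.4 - 0.2Q and Ps = 50 + 0.5Q; the wedge Ps − Pb = 3 gives 50 + 0.5Q − (75.4 - 0.2Q) = 3, so Q' = 284/7.
Then Pb = 75.4 − 0.2·(284/7) = 471/7 and Ps = 50 + 0.5·(284/7) = 492/7.
ΔCS = ½(254/7 + 284/7)(477/7 − 471/7) = 1614/49; ΔPS = ½(254/7 + 284/7)(492/7 − 477/7) = 4035/49.
Government spending = 3 × 284/7 = 852/7.
DWL = ½ × 3 × (284/7 − 254/7) = 45/7; fraction = (45/7) / (852/7) = 15/284.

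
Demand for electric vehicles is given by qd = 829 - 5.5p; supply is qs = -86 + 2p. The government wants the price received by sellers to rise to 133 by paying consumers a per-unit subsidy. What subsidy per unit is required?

Required subsidy s = 15 per unit

At a seller price of 133, quantity supplied is -86 + 2·133 = 180.
Buyers absorb 180 only when they pay pb with 829 − 5.5·pb = 180, i.e. pb = 118.
s = ps − pb = 133 − 118 = 15.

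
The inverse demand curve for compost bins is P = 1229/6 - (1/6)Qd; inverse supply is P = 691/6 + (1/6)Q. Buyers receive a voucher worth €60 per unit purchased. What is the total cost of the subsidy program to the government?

Government cost = €26940

Pre-subsidy: 1229/6 - (1/6)Q = 691/6 + (1/6)Q gives Q* = 269 and P* = 160.
With the rebate, buyers effectively pay Pb = Ps − 60, where Ps is the price sellers receive.
On the curves, Pb = 1229/6 - (1/6)Q and Ps = 691/6 + (1/6)Q; the wedge Ps − Pb = 60 gives 691/6 + (1/6)Q − (1229/6 - (1/6)Q) = 60, so Q' = 449.
Then Pb = 1229/6 − (1/6)·449 = 130 and Ps = 691/6 + (1/6)·449 = 190.
Government outlay = subsidy × quantity = 60 × 449 = 26940.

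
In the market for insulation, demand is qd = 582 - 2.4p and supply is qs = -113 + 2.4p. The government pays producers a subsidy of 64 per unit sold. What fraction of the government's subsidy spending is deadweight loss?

DWL / government spending = 384/3113

Pre-subsidy: 582 - 2.4p = -113 + 2.4p gives p* = 3475/24, q* = 234.5.
With the subsidy, sellers receive ps = pb + 64 for each unit, where pb is the price buyers pay.
Supply in terms of pb becomes qs = -113 + 2.4(pb + 64) = 40.6 + 2.4pb. Setting this equal to demand: 582 - 2.4pb = 40.6 + 2.4pb, so pb = 2707/24.
Sellers receive ps = 2707/24 + 64 = 4243/24; q' = 582 − 2.4·(2707/24) = 311.3.
ΔCS = ½(234.5 + 311.3)(3475/24 − 2707/24) = 8732.8; ΔPS = ½(234.5 + 311.3)(4243/24 − 3475/24) = 8732.8.
Government spending = 64 × 311.3 = 19923.2.
DWL = ½ × 64 × (311.3 − 234.5) = 2457.6; fraction = 2457.6 / 19923.2 = 384/3113.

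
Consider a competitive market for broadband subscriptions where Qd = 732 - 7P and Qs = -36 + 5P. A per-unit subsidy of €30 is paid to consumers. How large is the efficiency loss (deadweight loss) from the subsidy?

Deadweight loss = €1312.5

Pre-subsidy: 732 - 7P = -36 + 5P gives P* = 64, Q* = 284.
With the rebate, buyers effectively pay Pb = Ps − 30, where Ps is the price sellers receive.
Demand in terms of Ps becomes Qd = 732 − 7(Ps − 30) = 942 - 7Ps. Setting this equal to supply: 942 - 7Ps = -36 + 5Ps, so Ps = 81.5.
Buyers pay Pb = 81.5 − 30 = 51.5; Q' = -36 + 5·81.5 = 371.5.
The subsidy expands output by 371.5 − 284 = 87.5 past the efficient level; on those units the gap between marginal cost and willingness to pay runs from 0 up to 30.
DWL = ½ × 30 × 87.5 = 1312.5.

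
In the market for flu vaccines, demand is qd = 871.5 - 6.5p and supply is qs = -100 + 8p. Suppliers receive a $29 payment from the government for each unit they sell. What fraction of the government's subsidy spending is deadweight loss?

DWL / government spending = 13/135

Pre-subsidy: 871.5 - 6.5p = -100 + 8p gives p* = 67, q* = 436.
With the subsidy, sellers receive ps = pb + 29 for each unit, where pb is the price buyers pay.
Supply in terms of pb becomes qs = -100 + 8(pb + 29) = 132 + 8pb. Setting this equal to demand: 871.5 - 6.5pb = 132 + 8pb, so pb = 51.
Sellers receive ps = 51 + 29 = 80; q' = 871.5 − 6.5·51 = 540.
ΔCS = ½(436 + 540)(67 − 51) = 7808; ΔPS = ½(436 + 540)(80 − 67) = 6344.
Government spending = 29 × 540 = 15660.
DWL = ½ × 29 × (540 − 436) = 1508; fraction = 1508 / 15660 = 13/135.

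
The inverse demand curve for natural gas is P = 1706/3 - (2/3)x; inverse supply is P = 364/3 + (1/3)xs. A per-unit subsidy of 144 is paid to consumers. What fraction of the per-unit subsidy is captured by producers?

Producer share = 1/3

Pre-subsidy: 1706/3 - (2/3)x = 364/3 + (1/3)x gives x* = 1342/3 and P* = 2434/9.
With the rebate, buyers effectively pay Pb = Ps − 144, where Ps is the price sellers receive.
On the curves, Pb = 1706/3 - (2/3)x and Ps = 364/3 + (1/3)x; the wedge Ps − Pb = 144 gives 364/3 + (1/3)x − (1706/3 - (2/3)x) = 144, so x' = 1774/3.
Then Pb = 1706/3 − (2/3)·(1774/3) = 1570/9 and Ps = 364/3 + (1/3)·(1774/3) = 2866/9.
Buyers' price falls by P* − Pb = 2434/9 − 1570/9 = 96; sellers' price rises by Ps − P* = 2866/9 − 2434/9 = 48.
So producers capture 48/144 = 1/3 of each unit of subsidy.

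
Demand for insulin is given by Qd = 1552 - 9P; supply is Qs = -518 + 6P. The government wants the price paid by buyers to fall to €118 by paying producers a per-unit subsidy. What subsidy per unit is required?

Required subsidy s = €50 per unit

At a buyer price of 118, quantity demanded is 1552 − 9·118 = 490.
Sellers supply 490 only when they receive Ps with -518 + 6·Ps = 490, i.e. Ps = 168.
s = Ps − Pb = 168 − 118 = 50.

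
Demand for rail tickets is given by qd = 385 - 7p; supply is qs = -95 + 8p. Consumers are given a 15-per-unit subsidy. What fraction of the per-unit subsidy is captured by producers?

Pre-subsidy: 385 - 7p = -95 + 8p gives p* = 32, q* = 161.
With the rebate, buyers effectively pay pb = ps − 15, where ps is the price sellers receive.
Demand in terms of ps becomes qd = 385 − 7(ps − 15) = 490 - 7ps. Setting this equal to supply: 490 - 7ps = -95 + 8ps, so ps = 39.
Buyers pay pb = 39 − 15 = 24; q' = -95 + 8·39 = 217.
Buyers' price falls by p* − pb = 32 − 24 = 8; sellers' price rises by ps − p* = 39 − 32 = 7.
So producers capture 7/15 = 7/15 of each unit of subsidy.

Producer share = 7/15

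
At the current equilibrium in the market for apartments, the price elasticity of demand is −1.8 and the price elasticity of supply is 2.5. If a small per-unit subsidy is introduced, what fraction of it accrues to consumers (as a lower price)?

For a small subsidy around the equilibrium, the benefit split depends on the relative slopes, which at a point are proportional to the elasticities.
Buyer share = εs/(εs + |εd|) = 2.5/(2.5 + 1.8) = 25/43; seller share = |εd|/(εs + |εd|) = 18/43.

Consumer share = 25/43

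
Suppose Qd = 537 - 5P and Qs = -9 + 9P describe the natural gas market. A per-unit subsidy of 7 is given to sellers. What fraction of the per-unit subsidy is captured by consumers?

Consumer share = 9/14

Pre-subsidy: 537 - 5P = -9 + 9P gives P* = 39, Q* = 342.
With the subsidy, sellers receive Ps = Pb + 7 for each unit, where Pb is the price buyers pay.
Supply in terms of Pb becomes Qs = -9 + 9(Pb + 7) = 54 + 9Pb. Setting this equal to demand: 537 - 5Pb = 54 + 9Pb, so Pb = 34.5.
Sellers receive Ps = 34.5 + 7 = 41.5; Q' = 537 − 5·34.5 = 364.5.
Buyers' price falls by P* − Pb = 39 − 34.5 = 4.5; sellers' price rises by Ps − P* = 41.5 − 39 = 2.5.
So consumers capture 4.5/7 = 9/14 of each unit of subsidy.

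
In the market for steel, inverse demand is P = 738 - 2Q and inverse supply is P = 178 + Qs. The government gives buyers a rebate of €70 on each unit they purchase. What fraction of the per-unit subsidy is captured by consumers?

Pre-subsidy: 738 - 2Q = 178 + Q gives Q* = 560/3 and P* = 1094/3.
With the rebate, buyers effectively pay Pb = Ps − 70, where Ps is the price sellers receive.
On the curves, Pb = 738 - 2Q and Ps = 178 + Q; the wedge Ps − Pb = 70 gives 178 + Q − (738 - 2Q) = 70, so Q' = 210.
Then Pb = 738 − 2·210 = 318 and Ps = 178 + 1·210 = 388.
Buyers' price falls by P* − Pb = 1094/3 − 318 = 140/3; sellers' price rises by Ps − P* = 388 − 1094/3 = 70/3.
So consumers capture (140/3)/70 = 2/3 of each unit of subsidy.

Consumer share = 2/3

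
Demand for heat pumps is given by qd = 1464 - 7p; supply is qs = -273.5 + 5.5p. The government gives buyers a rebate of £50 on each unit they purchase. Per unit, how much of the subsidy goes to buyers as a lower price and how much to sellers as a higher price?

Buyers gain £22 per unit; sellers gain £28 per unit

Pre-subsidy: 1464 - 7p = -273.5 + 5.5p gives p* = 139, q* = 491.
With the rebate, buyers effectively pay pb = ps − 50, where ps is the price sellers receive.
Demand in terms of ps becomes qd = 1464 − 7(ps − 50) = 1814 - 7ps. Setting this equal to supply: 1814 - 7ps = -273.5 + 5.5ps, so ps = 167.
Buyers pay pb = 167 − 50 = 117; q' = -273.5 + 5.5·167 = 645.
Buyers' price falls by p* − pb = 139 − 117 = 22; sellers' price rises by ps − p* = 167 − 139 = 28.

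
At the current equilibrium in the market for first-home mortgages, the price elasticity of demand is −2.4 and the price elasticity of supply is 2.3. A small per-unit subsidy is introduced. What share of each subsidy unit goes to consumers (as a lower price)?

Consumer share = 23/47

For a small subsidy around the equilibrium, the benefit split depends on the relative slopes, which at a point are proportional to the elasticities.
Buyer share = εs/(εs + |εd|) = 2.3/(2.3 + 2.4) = 23/47; seller share = |εd|/(εs + |εd|) = 24/47.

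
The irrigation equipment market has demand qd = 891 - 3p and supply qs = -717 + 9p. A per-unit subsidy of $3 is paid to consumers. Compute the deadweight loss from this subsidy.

Deadweight loss = $10.125

Pre-subsidy: 891 - 3p = -717 + 9p gives p* = 134, q* = 489.
With the rebate, buyers effectively pay pb = ps − 3, where ps is the price sellers receive.
Demand in terms of ps becomes qd = 891 − 3(ps − 3) = 900 - 3ps. Setting this equal to supply: 900 - 3ps = -717 + 9ps, so ps = 134.75.
Buyers pay pb = 134.75 − 3 = 131.75; q' = -717 + 9·134.75 = 495.75.
The subsidy expands output by 495.75 − 489 = 6.75 past the efficient level; on those units the gap between marginal cost and willingness to pay runs from 0 up to 3.
DWL = ½ × 3 × 6.75 = 10.125.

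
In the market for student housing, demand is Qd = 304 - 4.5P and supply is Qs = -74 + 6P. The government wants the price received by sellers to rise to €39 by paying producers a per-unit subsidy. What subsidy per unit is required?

Required subsidy s = €7 per unit

At a seller price of 39, quantity supplied is -74 + 6·39 = 160.
Buyers absorb 160 only when they pay Pb with 304 − 4.5·Pb = 160, i.e. Pb = 32.
s = Ps − Pb = 39 − 32 = 7.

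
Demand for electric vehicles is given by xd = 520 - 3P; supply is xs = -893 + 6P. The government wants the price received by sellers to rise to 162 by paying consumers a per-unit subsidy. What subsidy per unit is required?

At a seller price of 162, quantity supplied is -893 + 6·162 = 79.
Buyers absorb 79 only when they pay Pb with 520 − 3·Pb = 79, i.e. Pb = 147.
s = Ps − Pb = 162 − 147 = 15.

Required subsidy s = 15 per unit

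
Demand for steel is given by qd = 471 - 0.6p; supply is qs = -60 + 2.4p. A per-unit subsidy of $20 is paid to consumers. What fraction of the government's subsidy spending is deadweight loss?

Pre-subsidy: 471 - 0.6p = -60 + 2.4p gives p* = 177, q* = 364.8.
With the rebate, buyers effectively pay pb = ps − 20, where ps is the price sellers receive.
Demand in terms of ps becomes qd = 471 − 0.6(ps − 20) = 483 - 0.6ps. Setting this equal to supply: 483 - 0.6ps = -60 + 2.4ps, so ps = 181.
Buyers pay pb = 181 − 20 = 161; q' = -60 + 2.4·181 = 374.4.
ΔCS = ½(364.8 + 374.4)(177 − 161) = 5913.6; ΔPS = ½(364.8 + 374.4)(181 − 177) = 1478.4.
Government spending = 20 × 374.4 = 7488.
DWL = ½ × 20 × (374.4 − 364.8) = 96; fraction = 96 / 7488 = 1/78.

DWL / government spending = 1/78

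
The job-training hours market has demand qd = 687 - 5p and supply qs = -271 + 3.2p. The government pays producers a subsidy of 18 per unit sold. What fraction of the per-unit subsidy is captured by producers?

Producer share = 25/41

Pre-subsidy: 687 - 5p = -271 + 3.2p gives p* = 4790/41, q* = 4217/41.
With the subsidy, sellers receive ps = pb + 18 for each unit, where pb is the price buyers pay.
Supply in terms of pb becomes qs = -271 + 3.2(pb + 18) = -213.4 + 3.2pb. Setting this equal to demand: 687 - 5pb = -213.4 + 3.2pb, so pb = 4502/41.
Sellers receive ps = 4502/41 + 18 = 5240/41; q' = 687 − 5·(4502/41) = 5657/41.
Buyers' price falls by p* − pb = 4790/41 − 4502/41 = 288/41; sellers' price rises by ps − p* = 5240/41 − 4790/41 = 450/41.
So producers capture (450/41)/18 = 25/41 of each unit of subsidy.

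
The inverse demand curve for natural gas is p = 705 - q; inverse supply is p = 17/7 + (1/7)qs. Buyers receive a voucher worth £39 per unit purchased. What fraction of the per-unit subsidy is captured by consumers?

Consumer share = 0.875

Pre-subsidy: 705 - q = 17/7 + (1/7)q gives q* = 614.75 and p* = 90.25.
With the rebate, buyers effectively pay pb = ps − 39, where ps is the price sellers receive.
On the curves, pb = 705 - q and ps = 17/7 + (1/7)q; the wedge ps − pb = 39 gives 17/7 + (1/7)q − (705 - q) = 39, so q' = 648.875.
Then pb = 705 − 1·648.875 = 56.125 and ps = 17/7 + (1/7)·648.875 = 95.125.
Buyers' price falls by p* − pb = 90.25 − 56.125 = 34.125; sellers' price rises by ps − p* = 95.125 − 90.25 = 4.875.
So consumers capture 34.125/39 = 0.875 of each unit of subsidy.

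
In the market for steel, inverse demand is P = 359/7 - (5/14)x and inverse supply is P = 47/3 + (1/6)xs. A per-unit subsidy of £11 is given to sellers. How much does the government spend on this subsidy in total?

Pre-subsidy: 359/7 - (5/14)x = 47/3 + (1/6)x gives x* = 68 and P* = 27.
With the subsidy, sellers receive Ps = Pb + 11 for each unit, where Pb is the price buyers pay.
On the curves, Pb = 359/7 - (5/14)x and Ps = 47/3 + (1/6)x; the wedge Ps − Pb = 11 gives 47/3 + (1/6)x − (359/7 - (5/14)x) = 11, so x' = 89.
Then Pb = 359/7 − (5/14)·89 = 19.5 and Ps = 47/3 + (1/6)·89 = 30.5.
Government outlay = subsidy × quantity = 11 × 89 = 979.

Government cost = £979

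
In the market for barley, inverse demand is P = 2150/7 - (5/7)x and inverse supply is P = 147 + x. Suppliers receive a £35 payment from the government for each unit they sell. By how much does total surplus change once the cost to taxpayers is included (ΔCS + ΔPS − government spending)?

Pre-subsidy: 2150/7 - (5/7)x = 147 + x gives x* = 1121/12 and P* = 2885/12.
With the subsidy, sellers receive Ps = Pb + 35 for each unit, where Pb is the price buyers pay.
On the curves, Pb = 2150/7 - (5/7)x and Ps = 147 + x; the wedge Ps − Pb = 35 gives 147 + x − (2150/7 - (5/7)x) = 35, so x' = 683/6.
Then Pb = 2150/7 − (5/7)·(683/6) = 1355/6 and Ps = 147 + 1·(683/6) = 1565/6.
ΔCS = ½(1121/12 + 683/6)(2885/12 − 1355/6) = 145075/96; ΔPS = ½(1121/12 + 683/6)(1565/6 − 2885/12) = 203105/96.
Government spending = 35 × 683/6 = 23905/6.
Net change = 145075/96 + 203105/96 − 23905/6 = -8575/24. The loss equals the DWL triangle ½·35·245/12.

Net change in total surplus = -8575/24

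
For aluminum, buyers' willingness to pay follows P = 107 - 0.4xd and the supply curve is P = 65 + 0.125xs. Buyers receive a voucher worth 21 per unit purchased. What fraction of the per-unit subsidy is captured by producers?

Producer share = 5/21

Pre-subsidy: 107 - 0.4x = 65 + 0.125x gives x* = 80 and P* = 75.
With the rebate, buyers effectively pay Pb = Ps − 21, where Ps is the price sellers receive.
On the curves, Pb = 107 - 0.4x and Ps = 65 + 0.125x; the wedge Ps − Pb = 21 gives 65 + 0.125x − (107 - 0.4x) = 21, so x' = 120.
Then Pb = 107 − 0.4·120 = 59 and Ps = 65 + 0.125·120 = 80.
Buyers' price falls by P* − Pb = 75 − 59 = 16; sellers' price rises by Ps − P* = 80 − 75 = 5.
So producers capture 5/21 = 5/21 of each unit of subsidy.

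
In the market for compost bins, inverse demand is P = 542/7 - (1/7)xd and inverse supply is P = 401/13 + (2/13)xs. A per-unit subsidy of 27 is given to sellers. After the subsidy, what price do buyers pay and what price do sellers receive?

Pre-subsidy: 542/7 - (1/7)x = 401/13 + (2/13)x gives x* = 157 and P* = 55.
With the subsidy, sellers receive Ps = Pb + 27 for each unit, where Pb is the price buyers pay.
On the curves, Pb = 542/7 - (1/7)x and Ps = 401/13 + (2/13)x; the wedge Ps − Pb = 27 gives 401/13 + (2/13)x − (542/7 - (1/7)x) = 27, so x' = 248.
Then Pb = 542/7 − (1/7)·248 = 42 and Ps = 401/13 + (2/13)·248 = 69.

Buyers pay 42; sellers receive 69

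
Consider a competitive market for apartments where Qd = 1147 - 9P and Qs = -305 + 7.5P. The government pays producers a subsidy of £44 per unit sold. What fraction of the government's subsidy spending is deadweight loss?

DWL / government spending = 18/107

Pre-subsidy: 1147 - 9P = -305 + 7.5P gives P* = 88, Q* = 355.
With the subsidy, sellers receive Ps = Pb + 44 for each unit, where Pb is the price buyers pay.
Supply in terms of Pb becomes Qs = -305 + 7.5(Pb + 44) = 25 + 7.5Pb. Setting this equal to demand: 1147 - 9Pb = 25 + 7.5Pb, so Pb = 68.
Sellers receive Ps = 68 + 44 = 112; Q' = 1147 − 9·68 = 535.
ΔCS = ½(355 + 535)(88 − 68) = 8900; ΔPS = ½(355 + 535)(112 − 88) = 10680.
Government spending = 44 × 535 = 23540.
DWL = ½ × 44 × (535 − 355) = 3960; fraction = 3960 / 23540 = 18/107.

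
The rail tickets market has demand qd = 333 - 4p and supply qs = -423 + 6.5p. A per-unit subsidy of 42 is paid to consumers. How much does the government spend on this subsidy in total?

Government cost = 6258

Pre-subsidy: 333 - 4p = -423 + 6.5p gives p* = 72, q* = 45.
With the rebate, buyers effectively pay pb = ps − 42, where ps is the price sellers receive.
Demand in terms of ps becomes qd = 333 − 4(ps − 42) = 501 - 4ps. Setting this equal to supply: 501 - 4ps = -423 + 6.5ps, so ps = 88.
Buyers pay pb = 88 − 42 = 46; q' = -423 + 6.5·88 = 149.
Government outlay = subsidy × quantity = 42 × 149 = 6258.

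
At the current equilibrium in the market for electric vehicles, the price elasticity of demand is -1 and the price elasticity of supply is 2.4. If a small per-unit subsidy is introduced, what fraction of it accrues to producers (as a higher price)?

Producer share = 5/17

For a small subsidy around the equilibrium, the benefit split depends on the relative slopes, which at a point are proportional to the elasticities.
Buyer share = εs/(εs + |εd|) = 2.4/(2.4 + 1) = 12/17; seller share = |εd|/(εs + |εd|) = 5/17.
So producers capture 5/17 of the subsidy.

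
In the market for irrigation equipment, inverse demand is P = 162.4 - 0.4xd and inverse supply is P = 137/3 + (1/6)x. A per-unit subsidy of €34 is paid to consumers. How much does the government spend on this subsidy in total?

Government cost = €9044

Pre-subsidy: 162.4 - 0.4x = 137/3 + (1/6)x gives x* = 206 and P* = 80.
With the rebate, buyers effectively pay Pb = Ps − 34, where Ps is the price sellers receive.
On the curves, Pb = 162.4 - 0.4x and Ps = 137/3 + (1/6)x; the wedge Ps − Pb = 34 gives 137/3 + (1/6)x − (162.4 - 0.4x) = 34, so x' = 266.
Then Pb = 162.4 − 0.4·266 = 56 and Ps = 137/3 + (1/6)·266 = 90.
Government outlay = subsidy × quantity = 34 × 266 = 9044.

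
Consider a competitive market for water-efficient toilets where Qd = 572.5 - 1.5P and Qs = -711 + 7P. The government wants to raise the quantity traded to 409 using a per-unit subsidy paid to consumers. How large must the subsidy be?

Required subsidy s = 51 per unit

At Q = 409, invert demand for the buyer price: Pb = (572.5 − 409)/1.5 = 109; invert supply for the seller price: Ps = (409 − (-711))/7 = 160.
The subsidy must fill the gap: s = Ps − Pb = 160 − 109 = 51.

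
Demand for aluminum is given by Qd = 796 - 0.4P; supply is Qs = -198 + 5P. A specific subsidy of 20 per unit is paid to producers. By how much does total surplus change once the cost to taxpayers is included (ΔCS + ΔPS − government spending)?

Pre-subsidy: 796 - 0.4P = -198 + 5P gives P* = 4970/27, Q* = 19504/27.
With the subsidy, sellers receive Ps = Pb + 20 for each unit, where Pb is the price buyers pay.
Supply in terms of Pb becomes Qs = -198 + 5(Pb + 20) = -98 + 5Pb. Setting this equal to demand: 796 - 0.4Pb = -98 + 5Pb, so Pb = 1490/9.
Sellers receive Ps = 1490/9 + 20 = 1670/9; Q' = 796 − 0.4·(1490/9) = 6568/9.
ΔCS = ½(19504/27 + 6568/9)(4970/27 − 1490/9) = 9802000/729; ΔPS = ½(19504/27 + 6568/9)(1670/9 − 4970/27) = 784160/729.
Government spending = 20 × 6568/9 = 131360/9.
Net change = 9802000/729 + 784160/729 − 131360/9 = -2000/27. The loss equals the DWL triangle ½·20·200/27.

Net change in total surplus = -2000/27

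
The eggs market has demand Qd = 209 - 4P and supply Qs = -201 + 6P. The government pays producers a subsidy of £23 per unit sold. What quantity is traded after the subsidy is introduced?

Q' = 100.2

Pre-subsidy: 209 - 4P = -201 + 6P gives P* = 41, Q* = 45.
With the subsidy, sellers receive Ps = Pb + 23 for each unit, where Pb is the price buyers pay.
Supply in terms of Pb becomes Qs = -201 + 6(Pb + 23) = -63 + 6Pb. Setting this equal to demand: 209 - 4Pb = -63 + 6Pb, so Pb = 27.2.
Sellers receive Ps = 27.2 + 23 = 50.2; Q' = 209 − 4·27.2 = 100.2.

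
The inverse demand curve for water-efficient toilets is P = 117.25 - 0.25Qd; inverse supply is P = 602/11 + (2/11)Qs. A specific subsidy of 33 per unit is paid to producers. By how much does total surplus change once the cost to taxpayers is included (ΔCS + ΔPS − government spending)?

Net change in total surplus = -23958/19

Pre-subsidy: 117.25 - 0.25Q = 602/11 + (2/11)Q gives Q* = 2751/19 and P* = 1540/19.
With the subsidy, sellers receive Ps = Pb + 33 for each unit, where Pb is the price buyers pay.
On the curves, Pb = 117.25 - 0.25Q and Ps = 602/11 + (2/11)Q; the wedge Ps − Pb = 33 gives 602/11 + (2/11)Q − (117.25 - 0.25Q) = 33, so Q' = 4203/19.
Then Pb = 117.25 − 0.25·(4203/19) = 1177/19 and Ps = 602/11 + (2/11)·(4203/19) = 1804/19.
ΔCS = ½(2751/19 + 4203/19)(1540/19 − 1177/19) = 66429/19; ΔPS = ½(2751/19 + 4203/19)(1804/19 − 1540/19) = 48312/19.
Government spending = 33 × 4203/19 = 138699/19.
Net change = 66429/19 + 48312/19 − 138699/19 = -23958/19. The loss equals the DWL triangle ½·33·1452/19.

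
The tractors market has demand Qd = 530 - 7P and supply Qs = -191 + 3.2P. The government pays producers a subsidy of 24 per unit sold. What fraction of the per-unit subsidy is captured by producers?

Producer share = 35/51

Pre-subsidy: 530 - 7P = -191 + 3.2P gives P* = 3605/51, Q* = 1795/51.
With the subsidy, sellers receive Ps = Pb + 24 for each unit, where Pb is the price buyers pay.
Supply in terms of Pb becomes Qs = -191 + 3.2(Pb + 24) = -114.2 + 3.2Pb. Setting this equal to demand: 530 - 7Pb = -114.2 + 3.2Pb, so Pb = 3221/51.
Sellers receive Ps = 3221/51 + 24 = 4445/51; Q' = 530 − 7·(3221/51) = 4483/51.
Buyers' price falls by P* − Pb = 3605/51 − 3221/51 = 128/17; sellers' price rises by Ps − P* = 4445/51 − 3605/51 = 280/17.
So producers capture (280/17)/24 = 35/51 of each unit of subsidy.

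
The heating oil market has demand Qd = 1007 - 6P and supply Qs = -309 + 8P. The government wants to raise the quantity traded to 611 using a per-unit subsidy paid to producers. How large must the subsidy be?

At Q = 611, invert demand for the buyer price: Pb = (1007 − 611)/6 = 66; invert supply for the seller price: Ps = (611 − (-309))/8 = 115.
The subsidy must fill the gap: s = Ps − Pb = 115 − 66 = 49.

Required subsidy s = 49 per unit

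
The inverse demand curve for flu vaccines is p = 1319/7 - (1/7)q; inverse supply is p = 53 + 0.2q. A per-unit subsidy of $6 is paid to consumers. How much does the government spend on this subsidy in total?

Pre-subsidy: 1319/7 - (1/7)q = 53 + 0.2q gives q* = 395 and p* = 132.
With the rebate, buyers effectively pay pb = ps − 6, where ps is the price sellers receive.
On the curves, pb = 1319/7 - (1/7)q and ps = 53 + 0.2q; the wedge ps − pb = 6 gives 53 + 0.2q − (1319/7 - (1/7)q) = 6, so q' = 412.5.
Then pb = 1319/7 − (1/7)·412.5 = 129.5 and ps = 53 + 0.2·412.5 = 135.5.
Government outlay = subsidy × quantity = 6 × 412.5 = 2475.

Government cost = $2475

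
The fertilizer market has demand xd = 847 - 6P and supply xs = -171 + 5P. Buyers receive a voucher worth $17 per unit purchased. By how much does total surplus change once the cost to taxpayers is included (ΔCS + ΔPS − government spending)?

Pre-subsidy: 847 - 6P = -171 + 5P gives P* = 1018/11, x* = 3209/11.
With the rebate, buyers effectively pay Pb = Ps − 17, where Ps is the price sellers receive.
Demand in terms of Ps becomes xd = 847 − 6(Ps − 17) = 949 - 6Ps. Setting this equal to supply: 949 - 6Ps = -171 + 5Ps, so Ps = 1120/11.
Buyers pay Pb = 1120/11 − 17 = 933/11; x' = -171 + 5·(1120/11) = 3719/11.
ΔCS = ½(3209/11 + 3719/11)(1018/11 − 933/11) = 294440/121; ΔPS = ½(3209/11 + 3719/11)(1120/11 − 1018/11) = 353328/121.
Government spending = 17 × 3719/11 = 63223/11.
Net change = 294440/121 + 353328/121 − 63223/11 = -4335/11. The loss equals the DWL triangle ½·17·510/11.

Net change in total surplus = -4335/11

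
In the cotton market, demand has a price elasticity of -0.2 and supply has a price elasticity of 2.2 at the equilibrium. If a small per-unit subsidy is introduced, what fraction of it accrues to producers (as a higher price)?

Producer share = 1/12

For a small subsidy around the equilibrium, the benefit split depends on the relative slopes, which at a point are proportional to the elasticities.
Buyer share = εs/(εs + |εd|) = 2.2/(2.2 + 0.2) = 11/12; seller share = |εd|/(εs + |εd|) = 1/12.
So producers capture 1/12 of the subsidy.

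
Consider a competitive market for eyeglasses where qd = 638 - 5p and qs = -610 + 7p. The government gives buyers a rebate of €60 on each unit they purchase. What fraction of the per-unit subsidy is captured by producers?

Producer share = 5/12

Pre-subsidy: 638 - 5p = -610 + 7p gives p* = 104, q* = 118.
With the rebate, buyers effectively pay pb = ps − 60, where ps is the price sellers receive.
Demand in terms of ps becomes qd = 638 − 5(ps − 60) = 938 - 5ps. Setting this equal to supply: 938 - 5ps = -610 + 7ps, so ps = 129.
Buyers pay pb = 129 − 60 = 69; q' = -610 + 7·129 = 293.
Buyers' price falls by p* − pb = 104 − 69 = 35; sellers' price rises by ps − p* = 129 − 104 = 25.
So producers capture 25/60 = 5/12 of each unit of subsidy.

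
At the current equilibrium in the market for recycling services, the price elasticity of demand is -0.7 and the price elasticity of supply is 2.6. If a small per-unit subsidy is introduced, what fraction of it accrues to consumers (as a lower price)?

Consumer share = 26/33

For a small subsidy around the equilibrium, the benefit split depends on the relative slopes, which at a point are proportional to the elasticities.
Buyer share = εs/(εs + |εd|) = 2.6/(2.6 + 0.7) = 26/33; seller share = |εd|/(εs + |εd|) = 7/33.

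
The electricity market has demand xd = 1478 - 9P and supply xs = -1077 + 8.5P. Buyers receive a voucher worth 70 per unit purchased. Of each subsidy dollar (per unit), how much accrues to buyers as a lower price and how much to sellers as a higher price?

Buyers gain 34 per unit; sellers gain 36 per unit

Pre-subsidy: 1478 - 9P = -1077 + 8.5P gives P* = 146, x* = 164.
With the rebate, buyers effectively pay Pb = Ps − 70, where Ps is the price sellers receive.
Demand in terms of Ps becomes xd = 1478 − 9(Ps − 70) = 2108 - 9Ps. Setting this equal to supply: 2108 - 9Ps = -1077 + 8.5Ps, so Ps = 182.
Buyers pay Pb = 182 − 70 = 112; x' = -1077 + 8.5·182 = 470.
Buyers' price falls by P* − Pb = 146 − 112 = 34; sellers' price rises by Ps − P* = 182 − 146 = 36.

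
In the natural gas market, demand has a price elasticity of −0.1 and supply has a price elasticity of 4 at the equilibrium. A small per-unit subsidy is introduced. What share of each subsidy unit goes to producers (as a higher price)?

For a small subsidy around the equilibrium, the benefit split depends on the relative slopes, which at a point are proportional to the elasticities.
Buyer share = εs/(εs + |εd|) = 4/(4 + 0.1) = 40/41; seller share = |εd|/(εs + |εd|) = 1/41.
So producers capture 1/41 of the subsidy.

Producer share = 1/41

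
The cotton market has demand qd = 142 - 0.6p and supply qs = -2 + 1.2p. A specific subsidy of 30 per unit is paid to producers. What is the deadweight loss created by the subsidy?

Deadweight loss = 180

Pre-subsidy: 142 - 0.6p = -2 + 1.2p gives p* = 80, q* = 94.
With the subsidy, sellers receive ps = pb + 30 for each unit, where pb is the price buyers pay.
Supply in terms of pb becomes qs = -2 + 1.2(pb + 30) = 34 + 1.2pb. Setting this equal to demand: 142 - 0.6pb = 34 + 1.2pb, so pb = 60.
Sellers receive ps = 60 + 30 = 90; q' = 142 − 0.6·60 = 106.
The subsidy expands output by 106 − 94 = 12 past the efficient level; on those units the gap between marginal cost and willingness to pay runs from 0 up to 30.
DWL = ½ × 30 × 12 = 180.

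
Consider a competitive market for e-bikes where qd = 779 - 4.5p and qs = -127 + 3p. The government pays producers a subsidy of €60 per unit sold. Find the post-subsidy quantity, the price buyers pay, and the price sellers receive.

q' = 343.4; buyers pay €96.8; sellers receive €156.8

Pre-subsidy: 779 - 4.5p = -127 + 3p gives p* = 120.8, q* = 235.4.
With the subsidy, sellers receive ps = pb + 60 for each unit, where pb is the price buyers pay.
Supply in terms of pb becomes qs = -127 + 3(pb + 60) = 53 + 3pb. Setting this equal to demand: 779 - 4.5pb = 53 + 3pb, so pb = 96.8.
Sellers receive ps = 96.8 + 60 = 156.8; q' = 779 − 4.5·96.8 = 343.4.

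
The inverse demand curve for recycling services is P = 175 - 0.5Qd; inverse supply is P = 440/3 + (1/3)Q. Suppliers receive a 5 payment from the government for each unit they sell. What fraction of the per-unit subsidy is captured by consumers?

Consumer share = 0.6

Pre-subsidy: 175 - 0.5Q = 440/3 + (1/3)Q gives Q* = 34 and P* = 158.
With the subsidy, sellers receive Ps = Pb + 5 for each unit, where Pb is the price buyers pay.
On the curves, Pb = 175 - 0.5Q and Ps = 440/3 + (1/3)Q; the wedge Ps − Pb = 5 gives 440/3 + (1/3)Q − (175 - 0.5Q) = 5, so Q' = 40.
Then Pb = 175 − 0.5·40 = 155 and Ps = 440/3 + (1/3)·40 = 160.
Buyers' price falls by P* − Pb = 158 − 155 = 3; sellers' price rises by Ps − P* = 160 − 158 = 2.
So consumers capture 3/5 = 0.6 of each unit of subsidy.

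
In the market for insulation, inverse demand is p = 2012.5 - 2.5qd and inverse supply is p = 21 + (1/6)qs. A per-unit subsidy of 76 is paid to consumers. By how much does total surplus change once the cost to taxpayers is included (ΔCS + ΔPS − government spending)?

Pre-subsidy: 2012.5 - 2.5q = 21 + (1/6)q gives q* = 746.8125 and p* = 145.46875.
With the rebate, buyers effectively pay pb = ps − 76, where ps is the price sellers receive.
On the curves, pb = 2012.5 - 2.5q and ps = 21 + (1/6)q; the wedge ps − pb = 76 gives 21 + (1/6)q − (2012.5 - 2.5q) = 76, so q' = 775.3125.
Then pb = 2012.5 − 2.5·775.3125 = 74.21875 and ps = 21 + (1/6)·775.3125 = 150.21875.
ΔCS = ½(746.8125 + 775.3125)(145.46875 − 74.21875) = 54225.703125; ΔPS = ½(746.8125 + 775.3125)(150.21875 − 145.46875) = 3615.046875.
Government spending = 76 × 775.3125 = 58923.75.
Net change = 54225.703125 + 3615.046875 − 58923.75 = -1083. The loss equals the DWL triangle ½·76·28.5.

Net change in total surplus = -1083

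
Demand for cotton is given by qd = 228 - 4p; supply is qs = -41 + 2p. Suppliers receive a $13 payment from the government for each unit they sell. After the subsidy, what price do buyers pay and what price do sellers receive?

Buyers pay $40.5; sellers receive $53.5

Pre-subsidy: 228 - 4p = -41 + 2p gives p* = 269/6, q* = 146/3.
With the subsidy, sellers receive ps = pb + 13 for each unit, where pb is the price buyers pay.
Supply in terms of pb becomes qs = -41 + 2(pb + 13) = -15 + 2pb. Setting this equal to demand: 228 - 4pb = -15 + 2pb, so pb = 40.5.
Sellers receive ps = 40.5 + 13 = 53.5; q' = 228 − 4·40.5 = 66.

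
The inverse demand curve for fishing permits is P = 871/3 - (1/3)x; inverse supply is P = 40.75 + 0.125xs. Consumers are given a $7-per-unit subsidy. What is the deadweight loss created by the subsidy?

Pre-subsidy: 871/3 - (1/3)x = 40.75 + 0.125x gives x* = 5990/11 and P* = 1197/11.
With the rebate, buyers effectively pay Pb = Ps − 7, where Ps is the price sellers receive.
On the curves, Pb = 871/3 - (1/3)x and Ps = 40.75 + 0.125x; the wedge Ps − Pb = 7 gives 40.75 + 0.125x − (871/3 - (1/3)x) = 7, so x' = 6158/11.
Then Pb = 871/3 − (1/3)·(6158/11) = 1141/11 and Ps = 40.75 + 0.125·(6158/11) = 1218/11.
The subsidy expands output by 6158/11 − 5990/11 = 168/11 past the efficient level; on those units the gap between marginal cost and willingness to pay runs from 0 up to 7.
DWL = ½ × 7 × 168/11 = 588/11.

Deadweight loss = 588/11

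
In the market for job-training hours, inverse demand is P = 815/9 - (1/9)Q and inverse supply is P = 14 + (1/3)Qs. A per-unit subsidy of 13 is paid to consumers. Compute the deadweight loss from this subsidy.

Deadweight loss = 190.125

Pre-subsidy: 815/9 - (1/9)Q = 14 + (1/3)Q gives Q* = 172.25 and P* = 857/12.
With the rebate, buyers effectively pay Pb = Ps − 13, where Ps is the price sellers receive.
On the curves, Pb = 815/9 - (1/9)Q and Ps = 14 + (1/3)Q; the wedge Ps − Pb = 13 gives 14 + (1/3)Q − (815/9 - (1/9)Q) = 13, so Q' = 201.5.
Then Pb = 815/9 − (1/9)·201.5 = 409/6 and Ps = 14 + (1/3)·201.5 = 487/6.
The subsidy expands output by 201.5 − 172.25 = 29.25 past the efficient level; on those units the gap between marginal cost and willingness to pay runs from 0 up to 13.
DWL = ½ × 13 × 29.25 = 190.125.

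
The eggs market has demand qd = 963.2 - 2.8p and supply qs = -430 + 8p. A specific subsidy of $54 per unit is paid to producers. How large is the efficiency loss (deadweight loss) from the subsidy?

Deadweight loss = $3024

Pre-subsidy: 963.2 - 2.8p = -430 + 8p gives p* = 129, q* = 602.
With the subsidy, sellers receive ps = pb + 54 for each unit, where pb is the price buyers pay.
Supply in terms of pb becomes qs = -430 + 8(pb + 54) = 2 + 8pb. Setting this equal to demand: 963.2 - 2.8pb = 2 + 8pb, so pb = 89.
Sellers receive ps = 89 + 54 = 143; q' = 963.2 − 2.8·89 = 714.
The subsidy expands output by 714 − 602 = 112 past the efficient level; on those units the gap between marginal cost and willingness to pay runs from 0 up to 54.
DWL = ½ × 54 × 112 = 3024.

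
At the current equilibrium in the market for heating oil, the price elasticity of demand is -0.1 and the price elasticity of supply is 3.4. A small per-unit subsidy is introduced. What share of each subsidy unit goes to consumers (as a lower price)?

Consumer share = 34/35

For a small subsidy around the equilibrium, the benefit split depends on the relative slopes, which at a point are proportional to the elasticities.
Buyer share = εs/(εs + |εd|) = 3.4/(3.4 + 0.1) = 34/35; seller share = |εd|/(εs + |εd|) = 1/35.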